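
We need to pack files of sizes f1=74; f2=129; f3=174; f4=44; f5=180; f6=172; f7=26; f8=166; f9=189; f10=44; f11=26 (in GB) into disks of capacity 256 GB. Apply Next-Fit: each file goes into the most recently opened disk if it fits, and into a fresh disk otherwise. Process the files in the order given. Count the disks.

7

f1 (74 GB) → disk 1 (remaining 182 GB)
f2 (129 GB) → disk 1 (remaining 53 GB)
f3 (174 GB) → disk 2 (remaining 82 GB)
f4 (44 GB) → disk 2 (remaining 38 GB)
f5 (180 GB) → disk 3 (remaining 76 GB)
f6 (172 GB) → disk 4 (remaining 84 GB)
f7 (26 GB) → disk 4 (remaining 58 GB)
f8 (166 GB) → disk 5 (remaining 90 GB)
f9 (189 GB) → disk 6 (remaining 67 GB)
f10 (44 GB) → disk 6 (remaining 23 GB)
f11 (26 GB) → disk 7 (remaining 230 GB)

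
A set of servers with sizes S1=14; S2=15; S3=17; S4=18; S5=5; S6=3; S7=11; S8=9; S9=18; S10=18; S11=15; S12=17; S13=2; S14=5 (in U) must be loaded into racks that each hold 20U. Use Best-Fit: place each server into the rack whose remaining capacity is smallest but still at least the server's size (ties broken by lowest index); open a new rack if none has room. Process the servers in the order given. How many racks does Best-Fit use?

S1 (14U) → rack 1 (remaining 6U)
S2 (15U) → rack 2 (remaining 5U)
S3 (17U) → rack 3 (remaining 3U)
S4 (18U) → rack 4 (remaining 2U)
S5 (5U) → rack 2 (remaining 0U)
S6 (3U) → rack 3 (remaining 0U)
S7 (11U) → rack 5 (remaining 9U)
S8 (9U) → rack 5 (remaining 0U)
S9 (18U) → rack 6 (remaining 2U)
S10 (18U) → rack 7 (remaining 2U)
S11 (15U) → rack 8 (remaining 5U)
S12 (17U) → rack 9 (remaining 3U)
S13 (2U) → rack 4 (remaining 0U)
S14 (5U) → rack 8 (remaining 0U)

9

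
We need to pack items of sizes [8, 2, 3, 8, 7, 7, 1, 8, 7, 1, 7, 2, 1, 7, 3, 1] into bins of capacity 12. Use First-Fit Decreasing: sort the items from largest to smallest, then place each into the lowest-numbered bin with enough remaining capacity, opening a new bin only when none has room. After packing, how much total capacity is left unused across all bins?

Sorted descending: 8, 8, 8, 7, 7, 7, 7, 7, 3, 3, 2, 2, 1, 1, 1, 1.
Put 8 in bin 1; 4 remain.
Put 8 in bin 2; 4 remain.
Put 8 in bin 3; 4 remain.
Put 7 in bin 4; 5 remain.
Put 7 in bin 5; 5 remain.
Put 7 in bin 6; 5 remain.
Put 7 in bin 7; 5 remain.
Put 7 in bin 8; 5 remain.
Put 3 in bin 1; 1 remain.
Put 3 in bin 2; 1 remain.
Put 2 in bin 3; 2 remain.
Put 2 in bin 3; 0 remain.
Put 1 in bin 1; 0 remain.
Put 1 in bin 2; 0 remain.
Put 1 in bin 4; 4 remain.
Put 1 in bin 4; 3 remain.
8 bins × 12 = 96; used 73; unused 23.

23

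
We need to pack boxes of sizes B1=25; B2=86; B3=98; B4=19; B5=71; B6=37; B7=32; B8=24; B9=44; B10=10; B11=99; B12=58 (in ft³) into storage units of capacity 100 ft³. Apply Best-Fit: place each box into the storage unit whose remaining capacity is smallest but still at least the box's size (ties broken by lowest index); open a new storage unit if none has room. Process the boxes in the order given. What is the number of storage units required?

Put B1 (25 ft³) in storage unit 1; 75 ft³ remain.
Put B2 (86 ft³) in storage unit 2; 14 ft³ remain.
Put B3 (98 ft³) in storage unit 3; 2 ft³ remain.
Put B4 (19 ft³) in storage unit 1; 56 ft³ remain.
Put B5 (71 ft³) in storage unit 4; 29 ft³ remain.
Put B6 (37 ft³) in storage unit 1; 19 ft³ remain.
Put B7 (32 ft³) in storage unit 5; 68 ft³ remain.
Put B8 (24 ft³) in storage unit 4; 5 ft³ remain.
Put B9 (44 ft³) in storage unit 5; 24 ft³ remain.
Put B10 (10 ft³) in storage unit 2; 4 ft³ remain.
Put B11 (99 ft³) in storage unit 6; 1 ft³ remain.
Put B12 (58 ft³) in storage unit 7; 42 ft³ remain.

7 storage units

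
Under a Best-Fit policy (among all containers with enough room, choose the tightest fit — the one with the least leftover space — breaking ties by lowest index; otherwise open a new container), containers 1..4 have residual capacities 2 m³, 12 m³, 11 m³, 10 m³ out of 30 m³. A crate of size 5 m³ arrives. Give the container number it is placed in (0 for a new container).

Containers with room: container 2 (12 m³), container 3 (11 m³), container 4 (10 m³).
Tightest fit is container 4 with 10 m³ free.

4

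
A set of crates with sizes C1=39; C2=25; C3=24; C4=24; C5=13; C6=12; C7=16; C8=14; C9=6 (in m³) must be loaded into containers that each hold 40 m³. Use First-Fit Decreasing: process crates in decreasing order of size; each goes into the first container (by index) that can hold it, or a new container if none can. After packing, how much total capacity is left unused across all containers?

27

Sorted descending: 39, 25, 24, 24, 16, 14, 13, 12, 6.
container 1: place 39 m³, 1 m³ left
container 2: place 25 m³, 15 m³ left
container 3: place 24 m³, 16 m³ left
container 4: place 24 m³, 16 m³ left
container 3: place 16 m³, 0 m³ left
container 2: place 14 m³, 1 m³ left
container 4: place 13 m³, 3 m³ left
container 5: place 12 m³, 28 m³ left
container 5: place 6 m³, 22 m³ left
5 containers × 40 m³ = 200 m³; used 173 m³; unused 27 m³.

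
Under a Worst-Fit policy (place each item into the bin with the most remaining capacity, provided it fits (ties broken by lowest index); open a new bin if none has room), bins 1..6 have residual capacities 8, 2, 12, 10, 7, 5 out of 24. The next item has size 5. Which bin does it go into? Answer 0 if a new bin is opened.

Bins with room: bin 1 (8), bin 3 (12), bin 4 (10), bin 5 (7), bin 6 (5).
Most room is bin 3 with 12 free.

3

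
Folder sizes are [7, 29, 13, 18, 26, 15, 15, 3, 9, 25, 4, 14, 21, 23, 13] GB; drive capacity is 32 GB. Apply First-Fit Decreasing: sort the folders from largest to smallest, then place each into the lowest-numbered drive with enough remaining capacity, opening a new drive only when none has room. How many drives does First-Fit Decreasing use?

8 drives

Sorted descending: 29, 26, 25, 23, 21, 18, 15, 15, 14, 13, 13, 9, 7, 4, 3.
29 GB → drive 1 (remaining 3 GB)
26 GB → drive 2 (remaining 6 GB)
25 GB → drive 3 (remaining 7 GB)
23 GB → drive 4 (remaining 9 GB)
21 GB → drive 5 (remaining 11 GB)
18 GB → drive 6 (remaining 14 GB)
15 GB → drive 7 (remaining 17 GB)
15 GB → drive 7 (remaining 2 GB)
14 GB → drive 6 (remaining 0 GB)
13 GB → drive 8 (remaining 19 GB)
13 GB → drive 8 (remaining 6 GB)
9 GB → drive 4 (remaining 0 GB)
7 GB → drive 3 (remaining 0 GB)
4 GB → drive 2 (remaining 2 GB)
3 GB → drive 1 (remaining 0 GB)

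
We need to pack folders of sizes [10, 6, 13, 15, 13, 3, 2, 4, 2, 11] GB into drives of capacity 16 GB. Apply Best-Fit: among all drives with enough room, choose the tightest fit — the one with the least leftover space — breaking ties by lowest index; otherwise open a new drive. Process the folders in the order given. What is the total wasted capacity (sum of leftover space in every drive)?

17

10 GB → drive 1 (remaining 6 GB)
6 GB → drive 1 (remaining 0 GB)
13 GB → drive 2 (remaining 3 GB)
15 GB → drive 3 (remaining 1 GB)
13 GB → drive 4 (remaining 3 GB)
3 GB → drive 2 (remaining 0 GB)
2 GB → drive 4 (remaining 1 GB)
4 GB → drive 5 (remaining 12 GB)
2 GB → drive 5 (remaining 10 GB)
11 GB → drive 6 (remaining 5 GB)
6 drives × 16 GB = 96 GB; used 79 GB; unused 17 GB.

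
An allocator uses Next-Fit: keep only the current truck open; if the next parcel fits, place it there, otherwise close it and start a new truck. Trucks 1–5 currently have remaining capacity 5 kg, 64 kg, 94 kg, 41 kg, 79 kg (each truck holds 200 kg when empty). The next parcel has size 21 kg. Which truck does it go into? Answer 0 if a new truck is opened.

Next-Fit only looks at truck 5, which has 79 kg free.
21 kg fits there.

5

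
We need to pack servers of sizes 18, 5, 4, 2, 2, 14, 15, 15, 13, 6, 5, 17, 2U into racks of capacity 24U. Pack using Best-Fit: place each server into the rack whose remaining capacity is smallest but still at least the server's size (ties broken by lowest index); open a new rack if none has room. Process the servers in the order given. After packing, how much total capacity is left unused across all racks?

18U → rack 1 (remaining 6U)
5U → rack 1 (remaining 1U)
4U → rack 2 (remaining 20U)
2U → rack 2 (remaining 18U)
2U → rack 2 (remaining 16U)
14U → rack 2 (remaining 2U)
15U → rack 3 (remaining 9U)
15U → rack 4 (remaining 9U)
13U → rack 5 (remaining 11U)
6U → rack 3 (remaining 3U)
5U → rack 4 (remaining 4U)
17U → rack 6 (remaining 7U)
2U → rack 2 (remaining 0U)
6 racks × 24U = 144U; used 118U; unused 26U.

26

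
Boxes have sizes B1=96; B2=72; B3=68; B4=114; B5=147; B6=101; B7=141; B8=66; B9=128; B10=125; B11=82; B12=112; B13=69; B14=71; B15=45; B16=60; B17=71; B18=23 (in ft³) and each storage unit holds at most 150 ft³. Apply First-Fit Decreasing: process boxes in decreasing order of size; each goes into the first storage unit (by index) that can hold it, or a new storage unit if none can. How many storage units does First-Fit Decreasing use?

Sorted descending: 147, 141, 128, 125, 114, 112, 101, 96, 82, 72, 71, 71, 69, 68, 66, 60, 45, 23.
147 ft³ → storage unit 1 (remaining 3 ft³)
141 ft³ → storage unit 2 (remaining 9 ft³)
128 ft³ → storage unit 3 (remaining 22 ft³)
125 ft³ → storage unit 4 (remaining 25 ft³)
114 ft³ → storage unit 5 (remaining 36 ft³)
112 ft³ → storage unit 6 (remaining 38 ft³)
101 ft³ → storage unit 7 (remaining 49 ft³)
96 ft³ → storage unit 8 (remaining 54 ft³)
82 ft³ → storage unit 9 (remaining 68 ft³)
72 ft³ → storage unit 10 (remaining 78 ft³)
71 ft³ → storage unit 10 (remaining 7 ft³)
71 ft³ → storage unit 11 (remaining 79 ft³)
69 ft³ → storage unit 11 (remaining 10 ft³)
68 ft³ → storage unit 9 (remaining 0 ft³)
66 ft³ → storage unit 12 (remaining 84 ft³)
60 ft³ → storage unit 12 (remaining 24 ft³)
45 ft³ → storage unit 7 (remaining 4 ft³)
23 ft³ → storage unit 4 (remaining 2 ft³)

12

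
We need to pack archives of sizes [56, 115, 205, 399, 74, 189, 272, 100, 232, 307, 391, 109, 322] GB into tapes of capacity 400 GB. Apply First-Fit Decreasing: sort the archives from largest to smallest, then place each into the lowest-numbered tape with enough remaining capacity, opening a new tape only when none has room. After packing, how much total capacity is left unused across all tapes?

429

Sorted descending: 399, 391, 322, 307, 272, 232, 205, 189, 115, 109, 100, 74, 56.
Put 399 GB in tape 1; 1 GB remain.
Put 391 GB in tape 2; 9 GB remain.
Put 322 GB in tape 3; 78 GB remain.
Put 307 GB in tape 4; 93 GB remain.
Put 272 GB in tape 5; 128 GB remain.
Put 232 GB in tape 6; 168 GB remain.
Put 205 GB in tape 7; 195 GB remain.
Put 189 GB in tape 7; 6 GB remain.
Put 115 GB in tape 5; 13 GB remain.
Put 109 GB in tape 6; 59 GB remain.
Put 100 GB in tape 8; 300 GB remain.
Put 74 GB in tape 3; 4 GB remain.
Put 56 GB in tape 4; 37 GB remain.
8 tapes × 400 GB = 3200 GB; used 2771 GB; unused 429 GB.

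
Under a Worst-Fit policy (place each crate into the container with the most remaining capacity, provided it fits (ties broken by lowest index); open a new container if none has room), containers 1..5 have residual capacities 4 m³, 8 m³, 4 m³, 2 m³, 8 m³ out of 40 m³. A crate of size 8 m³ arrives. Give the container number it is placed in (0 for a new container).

Containers with room: container 2 (8 m³), container 5 (8 m³).
Most room is container 2 with 8 m³ free.

2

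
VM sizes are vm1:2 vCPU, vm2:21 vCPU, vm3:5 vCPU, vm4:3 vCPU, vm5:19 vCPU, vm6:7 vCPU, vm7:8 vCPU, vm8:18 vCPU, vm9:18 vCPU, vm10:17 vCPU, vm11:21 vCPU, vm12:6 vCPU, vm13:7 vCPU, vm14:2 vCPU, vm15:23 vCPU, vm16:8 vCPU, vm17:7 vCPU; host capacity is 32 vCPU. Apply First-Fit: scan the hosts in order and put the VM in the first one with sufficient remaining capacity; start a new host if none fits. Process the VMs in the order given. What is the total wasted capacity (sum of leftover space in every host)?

32

Put vm1 (2 vCPU) in host 1; 30 vCPU remain.
Put vm2 (21 vCPU) in host 1; 9 vCPU remain.
Put vm3 (5 vCPU) in host 1; 4 vCPU remain.
Put vm4 (3 vCPU) in host 1; 1 vCPU remain.
Put vm5 (19 vCPU) in host 2; 13 vCPU remain.
Put vm6 (7 vCPU) in host 2; 6 vCPU remain.
Put vm7 (8 vCPU) in host 3; 24 vCPU remain.
Put vm8 (18 vCPU) in host 3; 6 vCPU remain.
Put vm9 (18 vCPU) in host 4; 14 vCPU remain.
Put vm10 (17 vCPU) in host 5; 15 vCPU remain.
Put vm11 (21 vCPU) in host 6; 11 vCPU remain.
Put vm12 (6 vCPU) in host 2; 0 vCPU remain.
Put vm13 (7 vCPU) in host 4; 7 vCPU remain.
Put vm14 (2 vCPU) in host 3; 4 vCPU remain.
Put vm15 (23 vCPU) in host 7; 9 vCPU remain.
Put vm16 (8 vCPU) in host 5; 7 vCPU remain.
Put vm17 (7 vCPU) in host 4; 0 vCPU remain.
7 hosts × 32 vCPU = 224 vCPU; used 192 vCPU; unused 32 vCPU.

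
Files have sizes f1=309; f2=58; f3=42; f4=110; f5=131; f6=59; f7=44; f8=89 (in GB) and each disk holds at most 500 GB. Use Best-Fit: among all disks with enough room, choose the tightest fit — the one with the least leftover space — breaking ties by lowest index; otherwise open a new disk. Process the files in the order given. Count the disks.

disk 1: place f1 (309 GB), 191 GB left
disk 1: place f2 (58 GB), 133 GB left
disk 1: place f3 (42 GB), 91 GB left
disk 2: place f4 (110 GB), 390 GB left
disk 2: place f5 (131 GB), 259 GB left
disk 1: place f6 (59 GB), 32 GB left
disk 2: place f7 (44 GB), 215 GB left
disk 2: place f8 (89 GB), 126 GB left
Final disks: [309,58,42,59] [110,131,44,89].

2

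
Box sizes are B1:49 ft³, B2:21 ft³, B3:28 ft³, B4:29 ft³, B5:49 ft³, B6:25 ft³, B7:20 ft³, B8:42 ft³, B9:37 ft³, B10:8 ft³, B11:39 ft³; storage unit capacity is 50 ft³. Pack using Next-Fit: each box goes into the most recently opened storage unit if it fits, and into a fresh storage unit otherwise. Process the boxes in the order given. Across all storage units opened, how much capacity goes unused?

storage unit 1: place B1 (49 ft³), 1 ft³ left
storage unit 2: place B2 (21 ft³), 29 ft³ left
storage unit 2: place B3 (28 ft³), 1 ft³ left
storage unit 3: place B4 (29 ft³), 21 ft³ left
storage unit 4: place B5 (49 ft³), 1 ft³ left
storage unit 5: place B6 (25 ft³), 25 ft³ left
storage unit 5: place B7 (20 ft³), 5 ft³ left
storage unit 6: place B8 (42 ft³), 8 ft³ left
storage unit 7: place B9 (37 ft³), 13 ft³ left
storage unit 7: place B10 (8 ft³), 5 ft³ left
storage unit 8: place B11 (39 ft³), 11 ft³ left
8 storage units × 50 ft³ = 400 ft³; used 347 ft³; unused 53 ft³.

53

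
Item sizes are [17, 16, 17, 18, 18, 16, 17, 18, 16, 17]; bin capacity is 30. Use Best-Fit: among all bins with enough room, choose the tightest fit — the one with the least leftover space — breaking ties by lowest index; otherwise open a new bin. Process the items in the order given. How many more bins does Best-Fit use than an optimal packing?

Best-Fit: [17] [16] [17] [18] [18] [16] [17] [18] [16] [17] → 10 bins.
10 items exceed 15 (half the capacity), and no two of those can share a bin, so at least 10 bins are needed.
So 10 is already optimal.

0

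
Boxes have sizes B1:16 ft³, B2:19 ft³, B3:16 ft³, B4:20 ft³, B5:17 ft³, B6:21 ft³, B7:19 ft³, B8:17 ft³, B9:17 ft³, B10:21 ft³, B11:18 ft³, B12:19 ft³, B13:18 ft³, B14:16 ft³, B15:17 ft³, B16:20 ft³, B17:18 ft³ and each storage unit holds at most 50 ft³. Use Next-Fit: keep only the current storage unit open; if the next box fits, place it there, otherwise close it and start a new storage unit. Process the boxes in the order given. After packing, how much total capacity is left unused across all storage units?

Put B1 (16 ft³) in storage unit 1; 34 ft³ remain.
Put B2 (19 ft³) in storage unit 1; 15 ft³ remain.
Put B3 (16 ft³) in storage unit 2; 34 ft³ remain.
Put B4 (20 ft³) in storage unit 2; 14 ft³ remain.
Put B5 (17 ft³) in storage unit 3; 33 ft³ remain.
Put B6 (21 ft³) in storage unit 3; 12 ft³ remain.
Put B7 (19 ft³) in storage unit 4; 31 ft³ remain.
Put B8 (17 ft³) in storage unit 4; 14 ft³ remain.
Put B9 (17 ft³) in storage unit 5; 33 ft³ remain.
Put B10 (21 ft³) in storage unit 5; 12 ft³ remain.
Put B11 (18 ft³) in storage unit 6; 32 ft³ remain.
Put B12 (19 ft³) in storage unit 6; 13 ft³ remain.
Put B13 (18 ft³) in storage unit 7; 32 ft³ remain.
Put B14 (16 ft³) in storage unit 7; 16 ft³ remain.
Put B15 (17 ft³) in storage unit 8; 33 ft³ remain.
Put B16 (20 ft³) in storage unit 8; 13 ft³ remain.
Put B17 (18 ft³) in storage unit 9; 32 ft³ remain.
9 storage units × 50 ft³ = 450 ft³; used 309 ft³; unused 141 ft³.

141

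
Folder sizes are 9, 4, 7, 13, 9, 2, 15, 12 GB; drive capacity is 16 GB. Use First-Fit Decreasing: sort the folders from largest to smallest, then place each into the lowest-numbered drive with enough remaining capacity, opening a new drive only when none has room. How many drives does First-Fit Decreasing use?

5 drives

Sorted descending: 15, 13, 12, 9, 9, 7, 4, 2.
Put 15 GB in drive 1; 1 GB remain.
Put 13 GB in drive 2; 3 GB remain.
Put 12 GB in drive 3; 4 GB remain.
Put 9 GB in drive 4; 7 GB remain.
Put 9 GB in drive 5; 7 GB remain.
Put 7 GB in drive 4; 0 GB remain.
Put 4 GB in drive 3; 0 GB remain.
Put 2 GB in drive 2; 1 GB remain.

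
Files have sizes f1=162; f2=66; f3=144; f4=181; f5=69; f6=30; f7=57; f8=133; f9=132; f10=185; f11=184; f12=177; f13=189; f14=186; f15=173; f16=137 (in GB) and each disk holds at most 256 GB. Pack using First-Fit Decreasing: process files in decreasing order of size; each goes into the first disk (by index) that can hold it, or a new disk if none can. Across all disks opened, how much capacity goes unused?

Sorted descending: 189, 186, 185, 184, 181, 177, 173, 162, 144, 137, 133, 132, 69, 66, 57, 30.
189 GB → disk 1 (remaining 67 GB)
186 GB → disk 2 (remaining 70 GB)
185 GB → disk 3 (remaining 71 GB)
184 GB → disk 4 (remaining 72 GB)
181 GB → disk 5 (remaining 75 GB)
177 GB → disk 6 (remaining 79 GB)
173 GB → disk 7 (remaining 83 GB)
162 GB → disk 8 (remaining 94 GB)
144 GB → disk 9 (remaining 112 GB)
137 GB → disk 10 (remaining 119 GB)
133 GB → disk 11 (remaining 123 GB)
132 GB → disk 12 (remaining 124 GB)
69 GB → disk 2 (remaining 1 GB)
66 GB → disk 1 (remaining 1 GB)
57 GB → disk 3 (remaining 14 GB)
30 GB → disk 4 (remaining 42 GB)
12 disks × 256 GB = 3072 GB; used 2205 GB; unused 867 GB.

867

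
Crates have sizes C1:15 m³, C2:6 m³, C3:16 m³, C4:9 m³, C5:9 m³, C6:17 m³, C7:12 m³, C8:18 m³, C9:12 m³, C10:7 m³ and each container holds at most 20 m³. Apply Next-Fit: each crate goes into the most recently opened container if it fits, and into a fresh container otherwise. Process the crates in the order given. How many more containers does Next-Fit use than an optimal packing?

1

Next-Fit: [15] [6] [16] [9,9] [17] [12] [18] [12,7] → 8 containers.
Total size 121 m³; any packing needs at least ⌈121/20⌉ = 7 containers.
An optimal packing achieves that bound: [18] [17] [16] [15] [12,7] [12,6] [9,9] → 7 containers.
Excess: 8 − 7 = 1.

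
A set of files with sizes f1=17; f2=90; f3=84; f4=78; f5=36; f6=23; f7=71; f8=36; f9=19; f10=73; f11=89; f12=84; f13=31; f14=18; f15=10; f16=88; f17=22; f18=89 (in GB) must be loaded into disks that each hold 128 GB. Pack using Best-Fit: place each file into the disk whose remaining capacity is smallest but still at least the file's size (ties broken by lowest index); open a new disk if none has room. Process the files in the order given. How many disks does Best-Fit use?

disk 1: place f1 (17 GB), 111 GB left
disk 1: place f2 (90 GB), 21 GB left
disk 2: place f3 (84 GB), 44 GB left
disk 3: place f4 (78 GB), 50 GB left
disk 2: place f5 (36 GB), 8 GB left
disk 3: place f6 (23 GB), 27 GB left
disk 4: place f7 (71 GB), 57 GB left
disk 4: place f8 (36 GB), 21 GB left
disk 1: place f9 (19 GB), 2 GB left
disk 5: place f10 (73 GB), 55 GB left
disk 6: place f11 (89 GB), 39 GB left
disk 7: place f12 (84 GB), 44 GB left
disk 6: place f13 (31 GB), 8 GB left
disk 4: place f14 (18 GB), 3 GB left
disk 3: place f15 (10 GB), 17 GB left
disk 8: place f16 (88 GB), 40 GB left
disk 8: place f17 (22 GB), 18 GB left
disk 9: place f18 (89 GB), 39 GB left
Final disks: [17,90,19] [84,36] [78,23,10] [71,36,18] [73] [89,31] [84] [88,22] [89].

9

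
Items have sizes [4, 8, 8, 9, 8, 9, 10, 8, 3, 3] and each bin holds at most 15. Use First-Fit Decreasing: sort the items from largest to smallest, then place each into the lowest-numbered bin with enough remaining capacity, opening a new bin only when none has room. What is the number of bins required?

Sorted descending: 10, 9, 9, 8, 8, 8, 8, 4, 3, 3.
Put 10 in bin 1; 5 remain.
Put 9 in bin 2; 6 remain.
Put 9 in bin 3; 6 remain.
Put 8 in bin 4; 7 remain.
Put 8 in bin 5; 7 remain.
Put 8 in bin 6; 7 remain.
Put 8 in bin 7; 7 remain.
Put 4 in bin 1; 1 remain.
Put 3 in bin 2; 3 remain.
Put 3 in bin 2; 0 remain.
Final bins: [10,4] [9,3,3] [9] [8] [8] [8] [8].

7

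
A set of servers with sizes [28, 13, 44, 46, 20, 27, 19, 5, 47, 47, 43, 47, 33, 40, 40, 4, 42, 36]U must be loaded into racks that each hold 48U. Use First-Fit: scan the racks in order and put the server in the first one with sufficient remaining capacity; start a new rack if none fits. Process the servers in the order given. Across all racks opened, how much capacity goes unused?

91

Put 28U in rack 1; 20U remain.
Put 13U in rack 1; 7U remain.
Put 44U in rack 2; 4U remain.
Put 46U in rack 3; 2U remain.
Put 20U in rack 4; 28U remain.
Put 27U in rack 4; 1U remain.
Put 19U in rack 5; 29U remain.
Put 5U in rack 1; 2U remain.
Put 47U in rack 6; 1U remain.
Put 47U in rack 7; 1U remain.
Put 43U in rack 8; 5U remain.
Put 47U in rack 9; 1U remain.
Put 33U in rack 10; 15U remain.
Put 40U in rack 11; 8U remain.
Put 40U in rack 12; 8U remain.
Put 4U in rack 2; 0U remain.
Put 42U in rack 13; 6U remain.
Put 36U in rack 14; 12U remain.
14 racks × 48U = 672U; used 581U; unused 91U.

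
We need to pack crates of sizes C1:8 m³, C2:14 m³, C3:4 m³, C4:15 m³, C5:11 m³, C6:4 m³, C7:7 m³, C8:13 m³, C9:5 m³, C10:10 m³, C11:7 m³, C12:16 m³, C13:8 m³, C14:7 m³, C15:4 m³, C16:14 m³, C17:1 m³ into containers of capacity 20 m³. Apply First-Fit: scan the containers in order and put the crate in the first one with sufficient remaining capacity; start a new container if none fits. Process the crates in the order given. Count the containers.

container 1: place C1 (8 m³), 12 m³ left
container 2: place C2 (14 m³), 6 m³ left
container 1: place C3 (4 m³), 8 m³ left
container 3: place C4 (15 m³), 5 m³ left
container 4: place C5 (11 m³), 9 m³ left
container 1: place C6 (4 m³), 4 m³ left
container 4: place C7 (7 m³), 2 m³ left
container 5: place C8 (13 m³), 7 m³ left
container 2: place C9 (5 m³), 1 m³ left
container 6: place C10 (10 m³), 10 m³ left
container 5: place C11 (7 m³), 0 m³ left
container 7: place C12 (16 m³), 4 m³ left
container 6: place C13 (8 m³), 2 m³ left
container 8: place C14 (7 m³), 13 m³ left
container 1: place C15 (4 m³), 0 m³ left
container 9: place C16 (14 m³), 6 m³ left
container 2: place C17 (1 m³), 0 m³ left
Final containers: [8,4,4,4] [14,5,1] [15] [11,7] [13,7] [10,8] [16] [7] [14].

9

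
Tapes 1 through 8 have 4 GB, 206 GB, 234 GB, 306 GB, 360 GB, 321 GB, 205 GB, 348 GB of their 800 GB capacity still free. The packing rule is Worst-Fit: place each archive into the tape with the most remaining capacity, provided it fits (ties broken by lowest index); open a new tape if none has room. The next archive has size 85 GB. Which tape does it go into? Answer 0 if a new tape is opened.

Tapes with room: tape 2 (206 GB), tape 3 (234 GB), tape 4 (306 GB), tape 5 (360 GB), tape 6 (321 GB), tape 7 (205 GB), tape 8 (348 GB).
Most room is tape 5 with 360 GB free.

5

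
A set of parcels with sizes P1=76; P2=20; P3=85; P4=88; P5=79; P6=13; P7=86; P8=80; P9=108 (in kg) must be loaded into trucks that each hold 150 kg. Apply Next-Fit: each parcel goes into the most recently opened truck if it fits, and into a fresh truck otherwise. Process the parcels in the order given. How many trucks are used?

7 trucks

Put P1 (76 kg) in truck 1; 74 kg remain.
Put P2 (20 kg) in truck 1; 54 kg remain.
Put P3 (85 kg) in truck 2; 65 kg remain.
Put P4 (88 kg) in truck 3; 62 kg remain.
Put P5 (79 kg) in truck 4; 71 kg remain.
Put P6 (13 kg) in truck 4; 58 kg remain.
Put P7 (86 kg) in truck 5; 64 kg remain.
Put P8 (80 kg) in truck 6; 70 kg remain.
Put P9 (108 kg) in truck 7; 42 kg remain.
Final trucks: [76,20] [85] [88] [79,13] [86] [80] [108].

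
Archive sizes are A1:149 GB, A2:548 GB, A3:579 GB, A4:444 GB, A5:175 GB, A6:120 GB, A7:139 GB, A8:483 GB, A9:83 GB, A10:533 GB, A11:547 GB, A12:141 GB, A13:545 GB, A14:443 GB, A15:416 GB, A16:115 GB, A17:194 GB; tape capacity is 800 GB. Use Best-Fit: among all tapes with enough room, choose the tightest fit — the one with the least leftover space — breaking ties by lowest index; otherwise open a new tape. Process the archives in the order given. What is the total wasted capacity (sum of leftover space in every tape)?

1546

A1 (149 GB) → tape 1 (remaining 651 GB)
A2 (548 GB) → tape 1 (remaining 103 GB)
A3 (579 GB) → tape 2 (remaining 221 GB)
A4 (444 GB) → tape 3 (remaining 356 GB)
A5 (175 GB) → tape 2 (remaining 46 GB)
A6 (120 GB) → tape 3 (remaining 236 GB)
A7 (139 GB) → tape 3 (remaining 97 GB)
A8 (483 GB) → tape 4 (remaining 317 GB)
A9 (83 GB) → tape 3 (remaining 14 GB)
A10 (533 GB) → tape 5 (remaining 267 GB)
A11 (547 GB) → tape 6 (remaining 253 GB)
A12 (141 GB) → tape 6 (remaining 112 GB)
A13 (545 GB) → tape 7 (remaining 255 GB)
A14 (443 GB) → tape 8 (remaining 357 GB)
A15 (416 GB) → tape 9 (remaining 384 GB)
A16 (115 GB) → tape 7 (remaining 140 GB)
A17 (194 GB) → tape 5 (remaining 73 GB)
9 tapes × 800 GB = 7200 GB; used 5654 GB; unused 1546 GB.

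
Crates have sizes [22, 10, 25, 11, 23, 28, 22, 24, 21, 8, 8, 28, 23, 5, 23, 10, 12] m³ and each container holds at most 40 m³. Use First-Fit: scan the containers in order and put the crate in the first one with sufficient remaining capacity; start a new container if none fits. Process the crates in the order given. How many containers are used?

10

Put 22 m³ in container 1; 18 m³ remain.
Put 10 m³ in container 1; 8 m³ remain.
Put 25 m³ in container 2; 15 m³ remain.
Put 11 m³ in container 2; 4 m³ remain.
Put 23 m³ in container 3; 17 m³ remain.
Put 28 m³ in container 4; 12 m³ remain.
Put 22 m³ in container 5; 18 m³ remain.
Put 24 m³ in container 6; 16 m³ remain.
Put 21 m³ in container 7; 19 m³ remain.
Put 8 m³ in container 1; 0 m³ remain.
Put 8 m³ in container 3; 9 m³ remain.
Put 28 m³ in container 8; 12 m³ remain.
Put 23 m³ in container 9; 17 m³ remain.
Put 5 m³ in container 3; 4 m³ remain.
Put 23 m³ in container 10; 17 m³ remain.
Put 10 m³ in container 4; 2 m³ remain.
Put 12 m³ in container 5; 6 m³ remain.
Final containers: [22,10,8] [25,11] [23,8,5] [28,10] [22,12] [24] [21] [28] [23] [23].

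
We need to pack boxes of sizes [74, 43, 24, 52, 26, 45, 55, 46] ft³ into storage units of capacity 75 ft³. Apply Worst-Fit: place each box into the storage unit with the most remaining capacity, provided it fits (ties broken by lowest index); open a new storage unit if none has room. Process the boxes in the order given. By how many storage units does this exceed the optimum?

0

Worst-Fit: [74] [43,24] [52] [26,45] [55] [46] → 6 storage units.
6 boxes exceed 37.5 ft³ (half the capacity), and no two of those can share a storage unit, so at least 6 storage units are needed.
So 6 is already optimal.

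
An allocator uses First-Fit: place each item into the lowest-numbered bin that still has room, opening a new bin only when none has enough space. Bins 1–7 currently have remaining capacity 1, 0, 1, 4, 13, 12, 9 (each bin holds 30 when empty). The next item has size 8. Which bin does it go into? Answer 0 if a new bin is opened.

Bins with room: bin 5 (13), bin 6 (12), bin 7 (9).
The first with room is bin 5.

5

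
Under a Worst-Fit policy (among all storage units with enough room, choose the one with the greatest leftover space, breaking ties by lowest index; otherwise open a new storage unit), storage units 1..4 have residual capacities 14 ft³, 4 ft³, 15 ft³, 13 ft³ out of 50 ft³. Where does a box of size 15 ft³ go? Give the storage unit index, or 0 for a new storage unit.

3

Storage units with room: storage unit 3 (15 ft³).
Most room is storage unit 3 with 15 ft³ free.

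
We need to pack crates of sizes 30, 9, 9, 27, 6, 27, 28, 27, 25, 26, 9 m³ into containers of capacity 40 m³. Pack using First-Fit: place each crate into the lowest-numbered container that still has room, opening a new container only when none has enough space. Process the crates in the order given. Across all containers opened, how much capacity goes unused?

57

Put 30 m³ in container 1; 10 m³ remain.
Put 9 m³ in container 1; 1 m³ remain.
Put 9 m³ in container 2; 31 m³ remain.
Put 27 m³ in container 2; 4 m³ remain.
Put 6 m³ in container 3; 34 m³ remain.
Put 27 m³ in container 3; 7 m³ remain.
Put 28 m³ in container 4; 12 m³ remain.
Put 27 m³ in container 5; 13 m³ remain.
Put 25 m³ in container 6; 15 m³ remain.
Put 26 m³ in container 7; 14 m³ remain.
Put 9 m³ in container 4; 3 m³ remain.
7 containers × 40 m³ = 280 m³; used 223 m³; unused 57 m³.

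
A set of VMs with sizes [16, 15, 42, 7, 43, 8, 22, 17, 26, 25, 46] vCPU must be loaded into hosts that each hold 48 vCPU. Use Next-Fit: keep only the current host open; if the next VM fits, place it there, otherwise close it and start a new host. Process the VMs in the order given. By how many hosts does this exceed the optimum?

2

Next-Fit: [16,15] [42] [7] [43] [8,22,17] [26] [25] [46] → 8 hosts.
Total size 267 vCPU; any packing needs at least ⌈267/48⌉ = 6 hosts.
An optimal packing achieves that bound: [46] [43] [42] [26,22] [25,17] [16,15,8,7] → 6 hosts.
Excess: 8 − 6 = 2.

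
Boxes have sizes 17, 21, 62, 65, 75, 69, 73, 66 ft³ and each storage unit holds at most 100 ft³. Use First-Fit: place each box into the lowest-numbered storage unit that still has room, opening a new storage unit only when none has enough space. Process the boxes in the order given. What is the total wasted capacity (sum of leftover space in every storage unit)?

storage unit 1: place 17 ft³, 83 ft³ left
storage unit 1: place 21 ft³, 62 ft³ left
storage unit 1: place 62 ft³, 0 ft³ left
storage unit 2: place 65 ft³, 35 ft³ left
storage unit 3: place 75 ft³, 25 ft³ left
storage unit 4: place 69 ft³, 31 ft³ left
storage unit 5: place 73 ft³, 27 ft³ left
storage unit 6: place 66 ft³, 34 ft³ left
6 storage units × 100 ft³ = 600 ft³; used 448 ft³; unused 152 ft³.

152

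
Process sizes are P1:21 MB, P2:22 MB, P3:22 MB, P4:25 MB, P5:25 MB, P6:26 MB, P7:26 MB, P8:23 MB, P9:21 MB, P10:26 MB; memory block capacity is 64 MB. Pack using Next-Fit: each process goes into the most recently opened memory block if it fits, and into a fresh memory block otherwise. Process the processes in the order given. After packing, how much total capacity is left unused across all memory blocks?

83

memory block 1: place P1 (21 MB), 43 MB left
memory block 1: place P2 (22 MB), 21 MB left
memory block 2: place P3 (22 MB), 42 MB left
memory block 2: place P4 (25 MB), 17 MB left
memory block 3: place P5 (25 MB), 39 MB left
memory block 3: place P6 (26 MB), 13 MB left
memory block 4: place P7 (26 MB), 38 MB left
memory block 4: place P8 (23 MB), 15 MB left
memory block 5: place P9 (21 MB), 43 MB left
memory block 5: place P10 (26 MB), 17 MB left
5 memory blocks × 64 MB = 320 MB; used 237 MB; unused 83 MB.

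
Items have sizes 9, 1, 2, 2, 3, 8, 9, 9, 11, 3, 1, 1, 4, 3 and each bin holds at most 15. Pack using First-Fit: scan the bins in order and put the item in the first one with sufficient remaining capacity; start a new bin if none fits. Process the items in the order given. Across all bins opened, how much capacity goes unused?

Put 9 in bin 1; 6 remain.
Put 1 in bin 1; 5 remain.
Put 2 in bin 1; 3 remain.
Put 2 in bin 1; 1 remain.
Put 3 in bin 2; 12 remain.
Put 8 in bin 2; 4 remain.
Put 9 in bin 3; 6 remain.
Put 9 in bin 4; 6 remain.
Put 11 in bin 5; 4 remain.
Put 3 in bin 2; 1 remain.
Put 1 in bin 1; 0 remain.
Put 1 in bin 2; 0 remain.
Put 4 in bin 3; 2 remain.
Put 3 in bin 4; 3 remain.
5 bins × 15 = 75; used 66; unused 9.

9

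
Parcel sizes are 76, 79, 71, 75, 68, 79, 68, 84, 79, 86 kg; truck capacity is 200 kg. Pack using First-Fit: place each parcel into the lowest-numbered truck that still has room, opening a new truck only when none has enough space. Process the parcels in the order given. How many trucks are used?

76 kg → truck 1 (remaining 124 kg)
79 kg → truck 1 (remaining 45 kg)
71 kg → truck 2 (remaining 129 kg)
75 kg → truck 2 (remaining 54 kg)
68 kg → truck 3 (remaining 132 kg)
79 kg → truck 3 (remaining 53 kg)
68 kg → truck 4 (remaining 132 kg)
84 kg → truck 4 (remaining 48 kg)
79 kg → truck 5 (remaining 121 kg)
86 kg → truck 5 (remaining 35 kg)
Final trucks: [76,79] [71,75] [68,79] [68,84] [79,86].

5 trucks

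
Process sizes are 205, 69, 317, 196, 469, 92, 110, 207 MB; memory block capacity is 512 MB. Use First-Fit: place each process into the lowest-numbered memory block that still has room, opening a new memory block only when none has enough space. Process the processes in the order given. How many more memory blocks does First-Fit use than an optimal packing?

0

First-Fit: [205,69,196] [317,92] [469] [110,207] → 4 memory blocks.
Total size 1665 MB; any packing needs at least ⌈1665/512⌉ = 4 memory blocks.
So 4 is already optimal.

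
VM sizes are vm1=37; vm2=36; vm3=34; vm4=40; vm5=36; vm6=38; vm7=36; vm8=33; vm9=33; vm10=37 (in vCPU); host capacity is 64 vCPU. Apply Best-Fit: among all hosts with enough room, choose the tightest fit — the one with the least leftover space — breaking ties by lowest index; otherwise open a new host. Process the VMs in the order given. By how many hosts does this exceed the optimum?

Best-Fit: [37] [36] [34] [40] [36] [38] [36] [33] [33] [37] → 10 hosts.
10 VMs exceed 32 vCPU (half the capacity), and no two of those can share a host, so at least 10 hosts are needed.
So 10 is already optimal.

0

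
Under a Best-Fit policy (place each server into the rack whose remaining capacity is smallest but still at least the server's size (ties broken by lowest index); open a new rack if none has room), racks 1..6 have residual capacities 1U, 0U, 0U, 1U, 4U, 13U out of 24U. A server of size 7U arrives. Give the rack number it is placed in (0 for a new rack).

Racks with room: rack 6 (13U).
Tightest fit is rack 6 with 13U free.

6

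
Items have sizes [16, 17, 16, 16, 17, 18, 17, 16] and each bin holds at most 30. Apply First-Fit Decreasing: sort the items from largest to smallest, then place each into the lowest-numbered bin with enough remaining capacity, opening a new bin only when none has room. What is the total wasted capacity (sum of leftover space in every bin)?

107

Sorted descending: 18, 17, 17, 17, 16, 16, 16, 16.
bin 1: place 18, 12 left
bin 2: place 17, 13 left
bin 3: place 17, 13 left
bin 4: place 17, 13 left
bin 5: place 16, 14 left
bin 6: place 16, 14 left
bin 7: place 16, 14 left
bin 8: place 16, 14 left
8 bins × 30 = 240; used 133; unused 107.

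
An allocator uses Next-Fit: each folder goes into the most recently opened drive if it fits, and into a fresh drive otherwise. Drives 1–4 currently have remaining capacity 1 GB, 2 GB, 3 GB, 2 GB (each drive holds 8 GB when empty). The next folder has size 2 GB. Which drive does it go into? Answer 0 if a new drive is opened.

4

Next-Fit only looks at drive 4, which has 2 GB free.
2 GB fits there.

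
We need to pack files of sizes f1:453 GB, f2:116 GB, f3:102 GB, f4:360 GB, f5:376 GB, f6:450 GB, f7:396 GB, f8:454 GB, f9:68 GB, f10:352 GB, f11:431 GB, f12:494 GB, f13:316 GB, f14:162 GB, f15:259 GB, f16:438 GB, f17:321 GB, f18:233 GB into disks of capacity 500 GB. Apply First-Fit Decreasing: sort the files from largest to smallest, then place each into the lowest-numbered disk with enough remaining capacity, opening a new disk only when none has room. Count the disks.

13

Sorted descending: 494, 454, 453, 450, 438, 431, 396, 376, 360, 352, 321, 316, 259, 233, 162, 116, 102, 68.
disk 1: place 494 GB, 6 GB left
disk 2: place 454 GB, 46 GB left
disk 3: place 453 GB, 47 GB left
disk 4: place 450 GB, 50 GB left
disk 5: place 438 GB, 62 GB left
disk 6: place 431 GB, 69 GB left
disk 7: place 396 GB, 104 GB left
disk 8: place 376 GB, 124 GB left
disk 9: place 360 GB, 140 GB left
disk 10: place 352 GB, 148 GB left
disk 11: place 321 GB, 179 GB left
disk 12: place 316 GB, 184 GB left
disk 13: place 259 GB, 241 GB left
disk 13: place 233 GB, 8 GB left
disk 11: place 162 GB, 17 GB left
disk 8: place 116 GB, 8 GB left
disk 7: place 102 GB, 2 GB left
disk 6: place 68 GB, 1 GB left
Final disks: [494] [454] [453] [450] [438] [431,68] [396,102] [376,116] [360] [352] [321,162] [316] [259,233].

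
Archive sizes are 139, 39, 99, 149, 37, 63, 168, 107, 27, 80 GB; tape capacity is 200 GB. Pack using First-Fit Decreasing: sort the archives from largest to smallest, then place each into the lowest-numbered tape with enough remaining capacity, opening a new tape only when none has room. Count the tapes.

Sorted descending: 168, 149, 139, 107, 99, 80, 63, 39, 37, 27.
Put 168 GB in tape 1; 32 GB remain.
Put 149 GB in tape 2; 51 GB remain.
Put 139 GB in tape 3; 61 GB remain.
Put 107 GB in tape 4; 93 GB remain.
Put 99 GB in tape 5; 101 GB remain.
Put 80 GB in tape 4; 13 GB remain.
Put 63 GB in tape 5; 38 GB remain.
Put 39 GB in tape 2; 12 GB remain.
Put 37 GB in tape 3; 24 GB remain.
Put 27 GB in tape 1; 5 GB remain.
Final tapes: [168,27] [149,39] [139,37] [107,80] [99,63].

5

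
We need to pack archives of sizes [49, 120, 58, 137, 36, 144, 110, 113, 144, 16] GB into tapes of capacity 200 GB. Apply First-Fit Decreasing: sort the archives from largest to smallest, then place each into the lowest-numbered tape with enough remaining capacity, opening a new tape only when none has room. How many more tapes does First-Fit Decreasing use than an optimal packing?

0

First-Fit Decreasing: [144,49] [144,36,16] [137,58] [120] [113] [110] → 6 tapes.
6 archives exceed 100 GB (half the capacity), and no two of those can share a tape, so at least 6 tapes are needed.
So 6 is already optimal.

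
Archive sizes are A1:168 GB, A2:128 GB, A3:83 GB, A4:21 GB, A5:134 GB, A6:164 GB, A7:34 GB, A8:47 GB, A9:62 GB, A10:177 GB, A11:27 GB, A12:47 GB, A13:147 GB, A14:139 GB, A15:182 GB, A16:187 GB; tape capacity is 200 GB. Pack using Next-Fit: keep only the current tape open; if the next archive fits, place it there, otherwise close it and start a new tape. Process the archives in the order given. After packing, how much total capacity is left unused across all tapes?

tape 1: place A1 (168 GB), 32 GB left
tape 2: place A2 (128 GB), 72 GB left
tape 3: place A3 (83 GB), 117 GB left
tape 3: place A4 (21 GB), 96 GB left
tape 4: place A5 (134 GB), 66 GB left
tape 5: place A6 (164 GB), 36 GB left
tape 5: place A7 (34 GB), 2 GB left
tape 6: place A8 (47 GB), 153 GB left
tape 6: place A9 (62 GB), 91 GB left
tape 7: place A10 (177 GB), 23 GB left
tape 8: place A11 (27 GB), 173 GB left
tape 8: place A12 (47 GB), 126 GB left
tape 9: place A13 (147 GB), 53 GB left
tape 10: place A14 (139 GB), 61 GB left
tape 11: place A15 (182 GB), 18 GB left
tape 12: place A16 (187 GB), 13 GB left
12 tapes × 200 GB = 2400 GB; used 1747 GB; unused 653 GB.

653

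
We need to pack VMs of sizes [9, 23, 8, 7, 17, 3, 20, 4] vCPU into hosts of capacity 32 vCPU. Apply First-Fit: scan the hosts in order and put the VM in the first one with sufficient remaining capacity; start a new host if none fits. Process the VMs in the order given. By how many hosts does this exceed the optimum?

0

First-Fit: [9,23] [8,7,17] [3,20,4] → 3 hosts.
Total size 91 vCPU; any packing needs at least ⌈91/32⌉ = 3 hosts.
So 3 is already optimal.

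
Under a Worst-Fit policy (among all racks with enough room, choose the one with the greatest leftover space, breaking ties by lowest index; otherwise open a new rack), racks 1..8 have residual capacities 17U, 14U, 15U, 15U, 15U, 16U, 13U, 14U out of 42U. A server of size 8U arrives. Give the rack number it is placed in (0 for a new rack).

1

Racks with room: rack 1 (17U), rack 2 (14U), rack 3 (15U), rack 4 (15U), rack 5 (15U), rack 6 (16U), rack 7 (13U), rack 8 (14U).
Most room is rack 1 with 17U free.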